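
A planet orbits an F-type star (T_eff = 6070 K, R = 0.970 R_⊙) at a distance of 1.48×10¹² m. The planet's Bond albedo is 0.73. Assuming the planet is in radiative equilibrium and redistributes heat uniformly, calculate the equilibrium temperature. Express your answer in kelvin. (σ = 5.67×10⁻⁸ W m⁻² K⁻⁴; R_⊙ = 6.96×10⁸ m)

T_eq ≈ 66.1 K

R_⋆ = 0.970 × 6.96×10⁸ = 6.75×10⁸ m.
L = 4πR_⋆²σT_⋆⁴ = 4π(6.75×10⁸)² × 5.67×10⁻⁸ × (6070)⁴ = 4.41×10²⁶ W.
S = L/(4πd²) = 16.0 W m⁻².
Energy balance: absorbed = emitted ⇒ πR²·S(1−A) = 4πR²·σT_eq⁴, so T_eq⁴ = S(1−A)/(4σ).
T_eq = [16.0 × 0.27 / (4 × 5.67×10⁻⁸)]^(1/4) = (1.91×10⁷)^(1/4) = 66.1 K.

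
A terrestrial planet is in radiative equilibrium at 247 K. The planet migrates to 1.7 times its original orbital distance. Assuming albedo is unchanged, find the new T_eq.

T_eq ∝ L^(1/4) · d^(−1/2).
T′ = 247 / 1.7^(1/2) = 189 K.

T_eq ≈ 189 K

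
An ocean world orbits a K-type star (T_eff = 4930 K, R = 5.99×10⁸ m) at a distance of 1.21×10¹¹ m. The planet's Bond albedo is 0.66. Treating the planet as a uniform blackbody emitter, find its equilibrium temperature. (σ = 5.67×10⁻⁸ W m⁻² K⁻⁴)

T_eq ≈ 187 K

L = 4πR_⋆²σT_⋆⁴ = 4π(5.99×10⁸)² × 5.67×10⁻⁸ × (4930)⁴ = 1.51×10²⁶ W.
S = L/(4πd²) = 821 W m⁻².
Energy balance: absorbed = emitted ⇒ πR²·S(1−A) = 4πR²·σT_eq⁴, so T_eq⁴ = S(1−A)/(4σ).
T_eq = [821 × 0.34 / (4 × 5.67×10⁻⁸)]^(1/4) = (1.23×10⁹)^(1/4) = 187 K.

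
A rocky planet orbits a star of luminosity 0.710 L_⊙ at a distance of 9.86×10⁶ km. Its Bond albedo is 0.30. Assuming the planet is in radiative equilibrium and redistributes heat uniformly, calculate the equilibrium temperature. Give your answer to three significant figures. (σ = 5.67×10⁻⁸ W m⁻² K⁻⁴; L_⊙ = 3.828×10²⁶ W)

d = 9.86×10⁶ km = 9.86×10⁹ m.
L = 0.710 × 3.828×10²⁶ = 2.72×10²⁶ W.
Flux: S = L/(4πd²) = 2.72×10²⁶/(4π×(9.86×10⁹)²) = 2.22×10⁵ W m⁻².
Energy balance: absorbed = emitted ⇒ πR²·S(1−A) = 4πR²·σT_eq⁴, so T_eq⁴ = S(1−A)/(4σ).
T_eq = [2.22×10⁵ × 0.70 / (4 × 5.67×10⁻⁸)]^(1/4) = (6.87×10¹¹)^(1/4) = 910 K.

T_eq ≈ 910 K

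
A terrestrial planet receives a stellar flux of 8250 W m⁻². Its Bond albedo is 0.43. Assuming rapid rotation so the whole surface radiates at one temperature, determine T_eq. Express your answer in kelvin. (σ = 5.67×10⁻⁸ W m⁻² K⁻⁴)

Energy balance: absorbed = emitted ⇒ πR²·S(1−A) = 4πR²·σT_eq⁴, so T_eq⁴ = S(1−A)/(4σ).
T_eq = [8250 × 0.57 / (4 × 5.67×10⁻⁸)]^(1/4) = (2.07×10¹⁰)^(1/4) = 379 K.

T_eq ≈ 379 K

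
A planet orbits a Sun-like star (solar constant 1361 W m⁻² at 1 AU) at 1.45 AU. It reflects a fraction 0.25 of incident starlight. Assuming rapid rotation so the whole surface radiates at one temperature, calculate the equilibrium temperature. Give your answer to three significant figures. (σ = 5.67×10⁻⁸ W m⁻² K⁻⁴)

T_eq ≈ 215 K

Flux at 1.45 AU: S = 1361/1.45² = 647 W m⁻².
Energy balance: absorbed = emitted ⇒ πR²·S(1−A) = 4πR²·σT_eq⁴, so T_eq⁴ = S(1−A)/(4σ).
T_eq = [647 × 0.75 / (4 × 5.67×10⁻⁸)]^(1/4) = (2.14×10⁹)^(1/4) = 215 K.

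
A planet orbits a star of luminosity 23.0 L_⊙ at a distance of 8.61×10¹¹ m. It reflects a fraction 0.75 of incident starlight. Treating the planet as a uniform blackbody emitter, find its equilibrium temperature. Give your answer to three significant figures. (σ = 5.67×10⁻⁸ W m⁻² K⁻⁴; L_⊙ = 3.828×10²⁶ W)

L = 23.0 × 3.828×10²⁶ = 8.80×10²⁷ W.
Flux: S = L/(4πd²) = 8.80×10²⁷/(4π×(8.61×10¹¹)²) = 945 W m⁻².
Energy balance: absorbed = emitted ⇒ πR²·S(1−A) = 4πR²·σT_eq⁴, so T_eq⁴ = S(1−A)/(4σ).
T_eq = [945 × 0.25 / (4 × 5.67×10⁻⁸)]^(1/4) = (1.04×10⁹)^(1/4) = 180 K.

T_eq ≈ 180 K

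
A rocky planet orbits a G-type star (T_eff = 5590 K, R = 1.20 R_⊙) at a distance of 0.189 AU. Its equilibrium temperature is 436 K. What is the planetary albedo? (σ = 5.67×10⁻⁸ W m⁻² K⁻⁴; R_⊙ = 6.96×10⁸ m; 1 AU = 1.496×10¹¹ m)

R_⋆ = 1.20 × 6.96×10⁸ = 8.35×10⁸ m.
d = 0.189 AU = 2.83×10¹⁰ m.
L = 4πR_⋆²σT_⋆⁴ = 4π(8.35×10⁸)² × 5.67×10⁻⁸ × (5590)⁴ = 4.85×10²⁶ W.
S = L/(4πd²) = 4.83×10⁴ W m⁻².
From T_eq⁴ = S(1−A)/(4σ): 1−A = 4σT_eq⁴/S.
1−A = 4 × 5.67×10⁻⁸ × (436)⁴ / 4.83×10⁴ = 0.170.

A ≈ 0.83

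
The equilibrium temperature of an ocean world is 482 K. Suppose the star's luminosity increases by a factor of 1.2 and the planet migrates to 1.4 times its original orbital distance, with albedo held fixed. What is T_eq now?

T_eq ≈ 426 K

T_eq ∝ L^(1/4) · d^(−1/2).
T′ = 482 × 1.2^(1/4) / 1.4^(1/2) = 426 K.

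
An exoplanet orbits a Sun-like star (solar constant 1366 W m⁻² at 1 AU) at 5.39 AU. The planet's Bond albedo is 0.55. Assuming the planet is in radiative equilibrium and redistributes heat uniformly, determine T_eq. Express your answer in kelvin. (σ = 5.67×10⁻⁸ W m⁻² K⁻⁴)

T_eq ≈ 98.3 K

Flux at 5.39 AU: S = 1366/5.39² = 47.0 W m⁻².
Energy balance: absorbed = emitted ⇒ πR²·S(1−A) = 4πR²·σT_eq⁴, so T_eq⁴ = S(1−A)/(4σ).
T_eq = [47.0 × 0.45 / (4 × 5.67×10⁻⁸)]^(1/4) = (9.33×10⁷)^(1/4) = 98.3 K.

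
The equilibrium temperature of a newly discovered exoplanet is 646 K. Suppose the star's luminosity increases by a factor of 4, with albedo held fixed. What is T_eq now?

T_eq ≈ 914 K

T_eq ∝ L^(1/4) · d^(−1/2).
T′ = 646 × 4^(1/4) = 914 K.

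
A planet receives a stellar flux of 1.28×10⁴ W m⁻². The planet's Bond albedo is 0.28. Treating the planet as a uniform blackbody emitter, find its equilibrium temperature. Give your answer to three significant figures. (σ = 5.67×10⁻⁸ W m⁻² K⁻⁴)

T_eq ≈ 449 K

Energy balance: absorbed = emitted ⇒ πR²·S(1−A) = 4πR²·σT_eq⁴, so T_eq⁴ = S(1−A)/(4σ).
T_eq = [1.28×10⁴ × 0.72 / (4 × 5.67×10⁻⁸)]^(1/4) = (4.06×10¹⁰)^(1/4) = 449 K.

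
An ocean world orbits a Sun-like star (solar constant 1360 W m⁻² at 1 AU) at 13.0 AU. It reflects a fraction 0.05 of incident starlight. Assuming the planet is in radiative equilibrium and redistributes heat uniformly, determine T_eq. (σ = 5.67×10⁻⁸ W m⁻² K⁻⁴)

T_eq ≈ 76.2 K

Flux at 13.0 AU: S = 1360/13.0² = 8.05 W m⁻².
Energy balance: absorbed = emitted ⇒ πR²·S(1−A) = 4πR²·σT_eq⁴, so T_eq⁴ = S(1−A)/(4σ).
T_eq = [8.05 × 0.95 / (4 × 5.67×10⁻⁸)]^(1/4) = (3.37×10⁷)^(1/4) = 76.2 K.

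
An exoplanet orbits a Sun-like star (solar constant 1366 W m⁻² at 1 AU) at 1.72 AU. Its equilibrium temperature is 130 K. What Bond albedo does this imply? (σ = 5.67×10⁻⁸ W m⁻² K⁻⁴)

A ≈ 0.86

Flux at 1.72 AU: S = 1366/1.72² = 462 W m⁻².
From T_eq⁴ = S(1−A)/(4σ): 1−A = 4σT_eq⁴/S.
1−A = 4 × 5.67×10⁻⁸ × (130)⁴ / 462 = 0.140.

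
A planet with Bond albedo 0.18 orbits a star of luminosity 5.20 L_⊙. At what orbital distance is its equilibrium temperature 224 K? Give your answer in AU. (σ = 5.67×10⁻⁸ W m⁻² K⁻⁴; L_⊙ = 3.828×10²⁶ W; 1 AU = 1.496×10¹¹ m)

L = 5.20 × 3.828×10²⁶ = 1.99×10²⁷ W.
From T_eq⁴ = L(1−A)/(16πσd²): d = √[L(1−A)/(16πσT_eq⁴)].
d = √[1.99×10²⁷ × 0.82 / (16π × 5.67×10⁻⁸ × (224)⁴)] = 4.77×10¹¹ m = 3.19 AU.

d ≈ 3.19 AU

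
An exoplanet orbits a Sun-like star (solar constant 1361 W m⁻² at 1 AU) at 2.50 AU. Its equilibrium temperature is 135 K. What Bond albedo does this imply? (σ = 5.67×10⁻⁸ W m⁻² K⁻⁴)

A ≈ 0.65

Flux at 2.50 AU: S = 1361/2.50² = 218 W m⁻².
From T_eq⁴ = S(1−A)/(4σ): 1−A = 4σT_eq⁴/S.
1−A = 4 × 5.67×10⁻⁸ × (135)⁴ / 218 = 0.346.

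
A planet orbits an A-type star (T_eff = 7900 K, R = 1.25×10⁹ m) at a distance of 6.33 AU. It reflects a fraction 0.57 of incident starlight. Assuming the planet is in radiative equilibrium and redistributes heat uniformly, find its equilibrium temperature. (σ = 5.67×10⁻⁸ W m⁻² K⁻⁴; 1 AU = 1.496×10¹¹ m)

T_eq ≈ 164 K

d = 6.33 AU = 9.47×10¹¹ m.
L = 4πR_⋆²σT_⋆⁴ = 4π(1.25×10⁹)² × 5.67×10⁻⁸ × (7900)⁴ = 4.34×10²⁷ W.
S = L/(4πd²) = 385 W m⁻².
Energy balance: absorbed = emitted ⇒ πR²·S(1−A) = 4πR²·σT_eq⁴, so T_eq⁴ = S(1−A)/(4σ).
T_eq = [385 × 0.43 / (4 × 5.67×10⁻⁸)]^(1/4) = (7.30×10⁸)^(1/4) = 164 K.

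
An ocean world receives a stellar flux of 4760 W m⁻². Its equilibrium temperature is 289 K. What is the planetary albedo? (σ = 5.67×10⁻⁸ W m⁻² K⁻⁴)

A ≈ 0.67

From T_eq⁴ = S(1−A)/(4σ): 1−A = 4σT_eq⁴/S.
1−A = 4 × 5.67×10⁻⁸ × (289)⁴ / 4760 = 0.332.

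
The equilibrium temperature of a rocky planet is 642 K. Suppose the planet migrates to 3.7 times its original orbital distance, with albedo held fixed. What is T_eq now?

T_eq ≈ 334 K

T_eq ∝ L^(1/4) · d^(−1/2).
T′ = 642 / 3.7^(1/2) = 334 K.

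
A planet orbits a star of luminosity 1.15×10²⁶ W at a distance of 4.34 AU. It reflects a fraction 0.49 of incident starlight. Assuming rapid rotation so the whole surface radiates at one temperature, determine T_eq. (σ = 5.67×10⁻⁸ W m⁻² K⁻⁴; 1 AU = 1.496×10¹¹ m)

T_eq ≈ 83.6 K

d = 4.34 AU = 6.49×10¹¹ m.
Flux: S = L/(4πd²) = 1.15×10²⁶/(4π×(6.49×10¹¹)²) = 21.7 W m⁻².
Energy balance: absorbed = emitted ⇒ πR²·S(1−A) = 4πR²·σT_eq⁴, so T_eq⁴ = S(1−A)/(4σ).
T_eq = [21.7 × 0.51 / (4 × 5.67×10⁻⁸)]^(1/4) = (4.88×10⁷)^(1/4) = 83.6 K.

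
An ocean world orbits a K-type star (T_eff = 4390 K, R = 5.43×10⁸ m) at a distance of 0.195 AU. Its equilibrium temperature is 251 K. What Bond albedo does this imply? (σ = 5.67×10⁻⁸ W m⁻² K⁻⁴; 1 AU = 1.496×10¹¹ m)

d = 0.195 AU = 2.92×10¹⁰ m.
L = 4πR_⋆²σT_⋆⁴ = 4π(5.43×10⁸)² × 5.67×10⁻⁸ × (4390)⁴ = 7.80×10²⁵ W.
S = L/(4πd²) = 7300 W m⁻².
From T_eq⁴ = S(1−A)/(4σ): 1−A = 4σT_eq⁴/S.
1−A = 4 × 5.67×10⁻⁸ × (251)⁴ / 7300 = 0.123.

A ≈ 0.88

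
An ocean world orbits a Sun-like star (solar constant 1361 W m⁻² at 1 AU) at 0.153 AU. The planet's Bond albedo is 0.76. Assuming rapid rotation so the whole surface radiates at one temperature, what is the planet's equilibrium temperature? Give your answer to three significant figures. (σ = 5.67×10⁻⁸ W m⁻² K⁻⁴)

Flux at 0.153 AU: S = 1361/0.153² = 5.81×10⁴ W m⁻².
Energy balance: absorbed = emitted ⇒ πR²·S(1−A) = 4πR²·σT_eq⁴, so T_eq⁴ = S(1−A)/(4σ).
T_eq = [5.81×10⁴ × 0.24 / (4 × 5.67×10⁻⁸)]^(1/4) = (6.15×10¹⁰)^(1/4) = 498 K.

T_eq ≈ 498 K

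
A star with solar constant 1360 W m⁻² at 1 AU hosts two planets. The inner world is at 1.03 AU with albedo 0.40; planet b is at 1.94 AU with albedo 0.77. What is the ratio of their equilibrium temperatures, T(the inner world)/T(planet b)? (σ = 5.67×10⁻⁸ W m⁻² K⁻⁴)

T₁/T₂ ≈ 1.744

T_eq = [S₀(1−A)/(4σd²)]^(1/4), so T ∝ (1−A)^(1/4) / √d.
T₁ = [1360×0.60/(4×5.67×10⁻⁸×1.03²)]^(1/4) = 241.32 K.
T₂ = [1360×0.23/(4×5.67×10⁻⁸×1.94²)]^(1/4) = 138.36 K.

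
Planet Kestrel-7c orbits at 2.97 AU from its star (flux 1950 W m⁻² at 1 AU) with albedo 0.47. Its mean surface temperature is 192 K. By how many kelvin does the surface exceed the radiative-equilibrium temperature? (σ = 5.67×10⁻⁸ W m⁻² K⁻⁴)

ΔT ≈ 41.2 K

S = 1950/2.97² = 221.1 W m⁻².
T_eq = [S(1−A)/(4σ)]^(1/4) = [221.1×0.53/(4×5.67×10⁻⁸)]^(1/4) = 150.8 K.
ΔT = T_surf − T_eq = 192 − 150.8.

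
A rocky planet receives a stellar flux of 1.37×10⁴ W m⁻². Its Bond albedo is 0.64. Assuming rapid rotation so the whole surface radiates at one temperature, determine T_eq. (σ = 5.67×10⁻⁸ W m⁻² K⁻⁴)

T_eq ≈ 384 K

Energy balance: absorbed = emitted ⇒ πR²·S(1−A) = 4πR²·σT_eq⁴, so T_eq⁴ = S(1−A)/(4σ).
T_eq = [1.37×10⁴ × 0.36 / (4 × 5.67×10⁻⁸)]^(1/4) = (2.17×10¹⁰)^(1/4) = 384 K.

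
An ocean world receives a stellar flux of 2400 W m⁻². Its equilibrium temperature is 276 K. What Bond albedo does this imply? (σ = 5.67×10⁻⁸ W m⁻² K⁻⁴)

From T_eq⁴ = S(1−A)/(4σ): 1−A = 4σT_eq⁴/S.
1−A = 4 × 5.67×10⁻⁸ × (276)⁴ / 2400 = 0.548.

A ≈ 0.45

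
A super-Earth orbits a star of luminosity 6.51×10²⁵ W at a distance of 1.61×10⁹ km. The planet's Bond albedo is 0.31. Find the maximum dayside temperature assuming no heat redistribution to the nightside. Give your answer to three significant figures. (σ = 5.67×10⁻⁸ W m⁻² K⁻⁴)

d = 1.61×10⁹ km = 1.61×10¹² m.
Flux: S = L/(4πd²) = 6.51×10²⁵/(4π×(1.61×10¹²)²) = 2.00 W m⁻².
With no redistribution each surface element balances locally: S(1−A) = σT⁴.
T = [2.00 × 0.69 / 5.67×10⁻⁸]^(1/4) = (2.43×10⁷)^(1/4) = 70.2 K.

T_ss ≈ 70.2 K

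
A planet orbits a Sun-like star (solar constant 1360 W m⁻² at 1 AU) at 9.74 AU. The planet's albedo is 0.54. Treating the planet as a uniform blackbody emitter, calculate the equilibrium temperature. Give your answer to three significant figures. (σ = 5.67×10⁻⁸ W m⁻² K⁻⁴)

T_eq ≈ 73.4 K

Flux at 9.74 AU: S = 1360/9.74² = 14.3 W m⁻².
Energy balance: absorbed = emitted ⇒ πR²·S(1−A) = 4πR²·σT_eq⁴, so T_eq⁴ = S(1−A)/(4σ).
T_eq = [14.3 × 0.46 / (4 × 5.67×10⁻⁸)]^(1/4) = (2.91×10⁷)^(1/4) = 73.4 K.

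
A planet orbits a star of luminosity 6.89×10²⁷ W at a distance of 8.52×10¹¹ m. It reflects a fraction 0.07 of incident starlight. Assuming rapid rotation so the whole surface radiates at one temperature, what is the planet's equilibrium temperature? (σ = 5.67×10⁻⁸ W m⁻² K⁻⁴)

Flux: S = L/(4πd²) = 6.89×10²⁷/(4π×(8.52×10¹¹)²) = 755 W m⁻².
Energy balance: absorbed = emitted ⇒ πR²·S(1−A) = 4πR²·σT_eq⁴, so T_eq⁴ = S(1−A)/(4σ).
T_eq = [755 × 0.93 / (4 × 5.67×10⁻⁸)]^(1/4) = (3.10×10⁹)^(1/4) = 236 K.

T_eq ≈ 236 K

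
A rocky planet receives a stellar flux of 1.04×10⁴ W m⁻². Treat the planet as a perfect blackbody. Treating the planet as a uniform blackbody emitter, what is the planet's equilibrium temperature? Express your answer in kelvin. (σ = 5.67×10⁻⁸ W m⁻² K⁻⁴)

Energy balance: absorbed = emitted ⇒ πR²·S(1−A) = 4πR²·σT_eq⁴, so T_eq⁴ = S(1−A)/(4σ).
T_eq = [1.04×10⁴ × 1.00 / (4 × 5.67×10⁻⁸)]^(1/4) = (4.59×10¹⁰)^(1/4) = 463 K.

T_eq ≈ 463 K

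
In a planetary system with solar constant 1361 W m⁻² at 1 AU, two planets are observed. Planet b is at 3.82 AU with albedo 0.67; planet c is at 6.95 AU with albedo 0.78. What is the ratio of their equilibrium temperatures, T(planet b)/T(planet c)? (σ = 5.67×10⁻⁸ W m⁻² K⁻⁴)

T₁/T₂ ≈ 1.493

T_eq = [S₀(1−A)/(4σd²)]^(1/4), so T ∝ (1−A)^(1/4) / √d.
T₁ = [1361×0.33/(4×5.67×10⁻⁸×3.82²)]^(1/4) = 107.93 K.
T₂ = [1361×0.22/(4×5.67×10⁻⁸×6.95²)]^(1/4) = 72.30 K.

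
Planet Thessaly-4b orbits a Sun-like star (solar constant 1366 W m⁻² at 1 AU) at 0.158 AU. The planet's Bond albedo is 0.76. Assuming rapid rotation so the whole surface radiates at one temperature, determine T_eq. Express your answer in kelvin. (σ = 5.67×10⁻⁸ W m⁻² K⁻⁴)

T_eq ≈ 491 K

Flux at 0.158 AU: S = 1366/0.158² = 5.47×10⁴ W m⁻².
Energy balance: absorbed = emitted ⇒ πR²·S(1−A) = 4πR²·σT_eq⁴, so T_eq⁴ = S(1−A)/(4σ).
T_eq = [5.47×10⁴ × 0.24 / (4 × 5.67×10⁻⁸)]^(1/4) = (5.79×10¹⁰)^(1/4) = 491 K.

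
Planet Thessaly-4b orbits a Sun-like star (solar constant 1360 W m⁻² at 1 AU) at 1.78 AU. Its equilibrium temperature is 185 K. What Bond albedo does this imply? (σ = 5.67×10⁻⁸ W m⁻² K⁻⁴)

A ≈ 0.38

Flux at 1.78 AU: S = 1360/1.78² = 429 W m⁻².
From T_eq⁴ = S(1−A)/(4σ): 1−A = 4σT_eq⁴/S.
1−A = 4 × 5.67×10⁻⁸ × (185)⁴ / 429 = 0.619.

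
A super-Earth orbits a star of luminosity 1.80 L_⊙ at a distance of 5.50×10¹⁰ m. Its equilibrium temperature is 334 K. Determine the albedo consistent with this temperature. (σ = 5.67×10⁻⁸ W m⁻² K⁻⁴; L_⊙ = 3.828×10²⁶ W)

A ≈ 0.84

L = 1.80 × 3.828×10²⁶ = 6.89×10²⁶ W.
Flux: S = L/(4πd²) = 6.89×10²⁶/(4π×(5.50×10¹⁰)²) = 1.81×10⁴ W m⁻².
From T_eq⁴ = S(1−A)/(4σ): 1−A = 4σT_eq⁴/S.
1−A = 4 × 5.67×10⁻⁸ × (334)⁴ / 1.81×10⁴ = 0.156.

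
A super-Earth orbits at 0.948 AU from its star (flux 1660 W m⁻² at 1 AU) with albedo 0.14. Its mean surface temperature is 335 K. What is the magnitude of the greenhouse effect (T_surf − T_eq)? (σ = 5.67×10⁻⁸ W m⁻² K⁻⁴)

ΔT ≈ 45.7 K

S = 1660/0.948² = 1847 W m⁻².
T_eq = [S(1−A)/(4σ)]^(1/4) = [1847×0.86/(4×5.67×10⁻⁸)]^(1/4) = 289.3 K.
ΔT = T_surf − T_eq = 335 − 289.3.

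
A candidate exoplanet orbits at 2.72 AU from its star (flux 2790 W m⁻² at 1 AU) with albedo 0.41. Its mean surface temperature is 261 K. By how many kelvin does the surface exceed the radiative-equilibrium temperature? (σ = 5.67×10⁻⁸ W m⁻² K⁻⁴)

S = 2790/2.72² = 377.1 W m⁻².
T_eq = [S(1−A)/(4σ)]^(1/4) = [377.1×0.59/(4×5.67×10⁻⁸)]^(1/4) = 177.0 K.
ΔT = T_surf − T_eq = 261 − 177.0.

ΔT ≈ 84.0 K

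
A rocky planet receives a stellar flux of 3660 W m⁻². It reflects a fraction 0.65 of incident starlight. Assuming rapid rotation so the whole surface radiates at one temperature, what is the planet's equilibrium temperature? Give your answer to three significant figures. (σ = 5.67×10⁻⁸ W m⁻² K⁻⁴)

Energy balance: absorbed = emitted ⇒ πR²·S(1−A) = 4πR²·σT_eq⁴, so T_eq⁴ = S(1−A)/(4σ).
T_eq = [3660 × 0.35 / (4 × 5.67×10⁻⁸)]^(1/4) = (5.65×10⁹)^(1/4) = 274 K.

T_eq ≈ 274 K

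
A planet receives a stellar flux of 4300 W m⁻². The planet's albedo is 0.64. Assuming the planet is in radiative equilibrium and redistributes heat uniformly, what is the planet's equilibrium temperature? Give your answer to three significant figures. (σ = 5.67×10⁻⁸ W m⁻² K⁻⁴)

Energy balance: absorbed = emitted ⇒ πR²·S(1−A) = 4πR²·σT_eq⁴, so T_eq⁴ = S(1−A)/(4σ).
T_eq = [4300 × 0.36 / (4 × 5.67×10⁻⁸)]^(1/4) = (6.83×10⁹)^(1/4) = 287 K.

T_eq ≈ 287 K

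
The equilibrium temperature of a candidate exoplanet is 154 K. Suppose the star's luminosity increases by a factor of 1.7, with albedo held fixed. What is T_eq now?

T_eq ∝ L^(1/4) · d^(−1/2).
T′ = 154 × 1.7^(1/4) = 176 K.

T_eq ≈ 176 K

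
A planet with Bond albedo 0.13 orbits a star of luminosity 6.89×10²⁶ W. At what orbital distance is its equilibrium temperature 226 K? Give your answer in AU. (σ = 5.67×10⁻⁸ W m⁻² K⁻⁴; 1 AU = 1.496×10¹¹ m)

From T_eq⁴ = L(1−A)/(16πσd²): d = √[L(1−A)/(16πσT_eq⁴)].
d = √[6.89×10²⁶ × 0.87 / (16π × 5.67×10⁻⁸ × (226)⁴)] = 2.84×10¹¹ m = 1.90 AU.

d ≈ 1.90 AU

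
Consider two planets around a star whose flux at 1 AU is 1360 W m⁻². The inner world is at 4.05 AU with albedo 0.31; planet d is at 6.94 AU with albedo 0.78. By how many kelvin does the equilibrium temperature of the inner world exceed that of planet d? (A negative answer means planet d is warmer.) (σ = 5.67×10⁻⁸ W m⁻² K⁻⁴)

T_eq = [S₀(1−A)/(4σd²)]^(1/4), so T ∝ (1−A)^(1/4) / √d.
T₁ = [1360×0.69/(4×5.67×10⁻⁸×4.05²)]^(1/4) = 126.03 K.
T₂ = [1360×0.22/(4×5.67×10⁻⁸×6.94²)]^(1/4) = 72.34 K.

ΔT ≈ 53.7 K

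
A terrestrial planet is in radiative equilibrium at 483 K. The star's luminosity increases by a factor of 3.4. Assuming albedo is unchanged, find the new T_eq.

T_eq ∝ L^(1/4) · d^(−1/2).
T′ = 483 × 3.4^(1/4) = 656 K.

T_eq ≈ 656 K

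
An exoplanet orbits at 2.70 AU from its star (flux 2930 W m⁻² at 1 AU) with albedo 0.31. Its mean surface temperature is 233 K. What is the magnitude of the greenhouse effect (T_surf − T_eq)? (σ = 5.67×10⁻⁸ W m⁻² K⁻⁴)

S = 2930/2.70² = 401.9 W m⁻².
T_eq = [S(1−A)/(4σ)]^(1/4) = [401.9×0.69/(4×5.67×10⁻⁸)]^(1/4) = 187.0 K.
ΔT = T_surf − T_eq = 233 − 187.0.

ΔT ≈ 46.0 K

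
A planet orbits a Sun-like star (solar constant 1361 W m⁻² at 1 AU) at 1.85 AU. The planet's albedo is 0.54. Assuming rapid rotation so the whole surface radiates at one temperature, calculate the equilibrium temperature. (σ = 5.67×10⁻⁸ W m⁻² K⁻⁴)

Flux at 1.85 AU: S = 1361/1.85² = 398 W m⁻².
Energy balance: absorbed = emitted ⇒ πR²·S(1−A) = 4πR²·σT_eq⁴, so T_eq⁴ = S(1−A)/(4σ).
T_eq = [398 × 0.46 / (4 × 5.67×10⁻⁸)]^(1/4) = (8.07×10⁸)^(1/4) = 169 K.

T_eq ≈ 169 K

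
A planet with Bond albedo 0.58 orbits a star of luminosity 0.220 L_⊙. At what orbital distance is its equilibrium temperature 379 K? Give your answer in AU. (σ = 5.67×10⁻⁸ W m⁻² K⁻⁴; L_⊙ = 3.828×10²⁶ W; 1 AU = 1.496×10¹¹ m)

d ≈ 0.164 AU

L = 0.220 × 3.828×10²⁶ = 8.42×10²⁵ W.
From T_eq⁴ = L(1−A)/(16πσd²): d = √[L(1−A)/(16πσT_eq⁴)].
d = √[8.42×10²⁵ × 0.42 / (16π × 5.67×10⁻⁸ × (379)⁴)] = 2.45×10¹⁰ m = 0.164 AU.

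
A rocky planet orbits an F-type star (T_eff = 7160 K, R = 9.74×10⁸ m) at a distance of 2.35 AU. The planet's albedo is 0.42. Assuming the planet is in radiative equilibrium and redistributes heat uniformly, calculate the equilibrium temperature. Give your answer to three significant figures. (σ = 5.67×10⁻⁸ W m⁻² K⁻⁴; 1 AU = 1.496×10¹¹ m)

d = 2.35 AU = 3.52×10¹¹ m.
L = 4πR_⋆²σT_⋆⁴ = 4π(9.74×10⁸)² × 5.67×10⁻⁸ × (7160)⁴ = 1.78×10²⁷ W.
S = L/(4πd²) = 1140 W m⁻².
Energy balance: absorbed = emitted ⇒ πR²·S(1−A) = 4πR²·σT_eq⁴, so T_eq⁴ = S(1−A)/(4σ).
T_eq = [1140 × 0.58 / (4 × 5.67×10⁻⁸)]^(1/4) = (2.93×10⁹)^(1/4) = 233 K.

T_eq ≈ 233 K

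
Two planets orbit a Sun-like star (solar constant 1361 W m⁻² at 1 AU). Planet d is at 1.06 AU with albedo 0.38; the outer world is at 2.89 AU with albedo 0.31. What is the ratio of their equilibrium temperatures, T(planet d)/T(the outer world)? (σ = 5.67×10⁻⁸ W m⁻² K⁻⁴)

T₁/T₂ ≈ 1.608

T_eq = [S₀(1−A)/(4σd²)]^(1/4), so T ∝ (1−A)^(1/4) / √d.
T₁ = [1361×0.62/(4×5.67×10⁻⁸×1.06²)]^(1/4) = 239.88 K.
T₂ = [1361×0.69/(4×5.67×10⁻⁸×2.89²)]^(1/4) = 149.22 K.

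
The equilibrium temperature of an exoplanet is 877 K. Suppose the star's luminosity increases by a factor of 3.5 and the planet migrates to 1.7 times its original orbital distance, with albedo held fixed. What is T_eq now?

T_eq ∝ L^(1/4) · d^(−1/2).
T′ = 877 × 3.5^(1/4) / 1.7^(1/2) = 920 K.

T_eq ≈ 920 K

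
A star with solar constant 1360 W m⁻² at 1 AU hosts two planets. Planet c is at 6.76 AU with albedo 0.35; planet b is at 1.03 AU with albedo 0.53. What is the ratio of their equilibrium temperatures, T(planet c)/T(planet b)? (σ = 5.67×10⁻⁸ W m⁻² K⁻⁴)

T_eq = [S₀(1−A)/(4σd²)]^(1/4), so T ∝ (1−A)^(1/4) / √d.
T₁ = [1360×0.65/(4×5.67×10⁻⁸×6.76²)]^(1/4) = 96.10 K.
T₂ = [1360×0.47/(4×5.67×10⁻⁸×1.03²)]^(1/4) = 227.03 K.

T₁/T₂ ≈ 0.423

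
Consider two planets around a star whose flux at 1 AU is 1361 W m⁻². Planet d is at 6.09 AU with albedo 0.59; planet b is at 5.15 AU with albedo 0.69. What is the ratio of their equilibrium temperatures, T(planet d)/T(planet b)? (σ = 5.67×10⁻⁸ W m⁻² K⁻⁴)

T₁/T₂ ≈ 0.986

T_eq = [S₀(1−A)/(4σd²)]^(1/4), so T ∝ (1−A)^(1/4) / √d.
T₁ = [1361×0.41/(4×5.67×10⁻⁸×6.09²)]^(1/4) = 90.25 K.
T₂ = [1361×0.31/(4×5.67×10⁻⁸×5.15²)]^(1/4) = 91.51 K.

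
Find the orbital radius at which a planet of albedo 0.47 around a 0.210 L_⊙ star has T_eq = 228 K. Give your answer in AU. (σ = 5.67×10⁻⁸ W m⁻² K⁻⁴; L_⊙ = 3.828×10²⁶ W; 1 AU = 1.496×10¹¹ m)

d ≈ 0.497 AU

L = 0.210 × 3.828×10²⁶ = 8.04×10²⁵ W.
From T_eq⁴ = L(1−A)/(16πσd²): d = √[L(1−A)/(16πσT_eq⁴)].
d = √[8.04×10²⁵ × 0.53 / (16π × 5.67×10⁻⁸ × (228)⁴)] = 7.44×10¹⁰ m = 0.497 AU.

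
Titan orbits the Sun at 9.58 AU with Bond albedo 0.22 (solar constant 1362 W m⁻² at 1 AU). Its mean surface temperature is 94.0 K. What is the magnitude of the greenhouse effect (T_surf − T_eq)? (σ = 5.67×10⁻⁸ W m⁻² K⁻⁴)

S = 1362/9.58² = 14.84 W m⁻².
T_eq = [S(1−A)/(4σ)]^(1/4) = [14.84×0.78/(4×5.67×10⁻⁸)]^(1/4) = 84.5 K.
ΔT = T_surf − T_eq = 94 − 84.5.

ΔT ≈ 9.5 K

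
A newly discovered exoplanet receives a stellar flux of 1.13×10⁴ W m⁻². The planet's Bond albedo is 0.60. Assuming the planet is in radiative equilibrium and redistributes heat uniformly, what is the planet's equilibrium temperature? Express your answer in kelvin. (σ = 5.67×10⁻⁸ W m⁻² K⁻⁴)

T_eq ≈ 376 K

Energy balance: absorbed = emitted ⇒ πR²·S(1−A) = 4πR²·σT_eq⁴, so T_eq⁴ = S(1−A)/(4σ).
T_eq = [1.13×10⁴ × 0.40 / (4 × 5.67×10⁻⁸)]^(1/4) = (1.99×10¹⁰)^(1/4) = 376 K.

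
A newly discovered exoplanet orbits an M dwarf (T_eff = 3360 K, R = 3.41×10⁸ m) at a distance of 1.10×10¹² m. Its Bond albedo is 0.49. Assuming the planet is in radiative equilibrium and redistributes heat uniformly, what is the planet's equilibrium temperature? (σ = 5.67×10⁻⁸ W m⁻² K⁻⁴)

L = 4πR_⋆²σT_⋆⁴ = 4π(3.41×10⁸)² × 5.67×10⁻⁸ × (3360)⁴ = 1.06×10²⁵ W.
S = L/(4πd²) = 0.694 W m⁻².
Energy balance: absorbed = emitted ⇒ πR²·S(1−A) = 4πR²·σT_eq⁴, so T_eq⁴ = S(1−A)/(4σ).
T_eq = [0.694 × 0.51 / (4 × 5.67×10⁻⁸)]^(1/4) = (1.56×10⁶)^(1/4) = 35.4 K.

T_eq ≈ 35.4 K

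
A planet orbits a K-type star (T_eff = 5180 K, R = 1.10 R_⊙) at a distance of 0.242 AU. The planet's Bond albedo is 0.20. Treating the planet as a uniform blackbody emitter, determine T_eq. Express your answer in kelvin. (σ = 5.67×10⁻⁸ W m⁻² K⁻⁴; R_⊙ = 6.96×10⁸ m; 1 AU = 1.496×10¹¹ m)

R_⋆ = 1.10 × 6.96×10⁸ = 7.66×10⁸ m.
d = 0.242 AU = 3.62×10¹⁰ m.
L = 4πR_⋆²σT_⋆⁴ = 4π(7.66×10⁸)² × 5.67×10⁻⁸ × (5180)⁴ = 3.01×10²⁶ W.
S = L/(4πd²) = 1.83×10⁴ W m⁻².
Energy balance: absorbed = emitted ⇒ πR²·S(1−A) = 4πR²·σT_eq⁴, so T_eq⁴ = S(1−A)/(4σ).
T_eq = [1.83×10⁴ × 0.80 / (4 × 5.67×10⁻⁸)]^(1/4) = (6.44×10¹⁰)^(1/4) = 504 K.

T_eq ≈ 504 K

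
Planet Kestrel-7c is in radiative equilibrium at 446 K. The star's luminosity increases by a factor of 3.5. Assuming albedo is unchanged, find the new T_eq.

T_eq ≈ 610 K

T_eq ∝ L^(1/4) · d^(−1/2).
T′ = 446 × 3.5^(1/4) = 610 K.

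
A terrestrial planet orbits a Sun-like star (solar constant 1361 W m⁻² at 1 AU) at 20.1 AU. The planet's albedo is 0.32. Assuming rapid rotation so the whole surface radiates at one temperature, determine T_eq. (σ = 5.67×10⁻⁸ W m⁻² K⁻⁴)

T_eq ≈ 56.4 K

Flux at 20.1 AU: S = 1361/20.1² = 3.37 W m⁻².
Energy balance: absorbed = emitted ⇒ πR²·S(1−A) = 4πR²·σT_eq⁴, so T_eq⁴ = S(1−A)/(4σ).
T_eq = [3.37 × 0.68 / (4 × 5.67×10⁻⁸)]^(1/4) = (1.01×10⁷)^(1/4) = 56.4 K.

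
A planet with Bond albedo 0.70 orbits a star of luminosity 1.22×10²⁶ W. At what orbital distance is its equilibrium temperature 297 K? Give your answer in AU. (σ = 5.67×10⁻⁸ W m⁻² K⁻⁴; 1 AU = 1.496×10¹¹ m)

d ≈ 0.272 AU

From T_eq⁴ = L(1−A)/(16πσd²): d = √[L(1−A)/(16πσT_eq⁴)].
d = √[1.22×10²⁶ × 0.30 / (16π × 5.67×10⁻⁸ × (297)⁴)] = 4.06×10¹⁰ m = 0.272 AU.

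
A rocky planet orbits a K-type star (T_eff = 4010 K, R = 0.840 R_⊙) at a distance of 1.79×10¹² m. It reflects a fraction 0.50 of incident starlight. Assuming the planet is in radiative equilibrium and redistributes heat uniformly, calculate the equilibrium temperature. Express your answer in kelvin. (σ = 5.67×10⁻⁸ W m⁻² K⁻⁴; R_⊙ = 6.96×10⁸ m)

T_eq ≈ 43.1 K

R_⋆ = 0.840 × 6.96×10⁸ = 5.85×10⁸ m.
L = 4πR_⋆²σT_⋆⁴ = 4π(5.85×10⁸)² × 5.67×10⁻⁸ × (4010)⁴ = 6.30×10²⁵ W.
S = L/(4πd²) = 1.56 W m⁻².
Energy balance: absorbed = emitted ⇒ πR²·S(1−A) = 4πR²·σT_eq⁴, so T_eq⁴ = S(1−A)/(4σ).
T_eq = [1.56 × 0.50 / (4 × 5.67×10⁻⁸)]^(1/4) = (3.45×10⁶)^(1/4) = 43.1 K.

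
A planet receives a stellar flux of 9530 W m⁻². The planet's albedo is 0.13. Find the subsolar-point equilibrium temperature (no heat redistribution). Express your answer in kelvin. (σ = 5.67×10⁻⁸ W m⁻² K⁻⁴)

T_ss ≈ 618 K

At the subsolar point the surface absorbs S(1−A) and emits σT⁴ per unit area — no factor of 4, since only the local patch is in balance.
T = [9530 × 0.87 / 5.67×10⁻⁸]^(1/4) = (1.46×10¹¹)^(1/4) = 618 K.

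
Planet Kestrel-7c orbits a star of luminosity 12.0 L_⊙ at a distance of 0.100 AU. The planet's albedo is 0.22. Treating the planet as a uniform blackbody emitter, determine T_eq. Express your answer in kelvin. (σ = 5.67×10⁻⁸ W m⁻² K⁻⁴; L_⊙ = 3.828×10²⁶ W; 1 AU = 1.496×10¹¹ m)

d = 0.100 AU = 1.50×10¹⁰ m.
L = 12.0 × 3.828×10²⁶ = 4.59×10²⁷ W.
Flux: S = L/(4πd²) = 4.59×10²⁷/(4π×(1.50×10¹⁰)²) = 1.63×10⁶ W m⁻².
Energy balance: absorbed = emitted ⇒ πR²·S(1−A) = 4πR²·σT_eq⁴, so T_eq⁴ = S(1−A)/(4σ).
T_eq = [1.63×10⁶ × 0.78 / (4 × 5.67×10⁻⁸)]^(1/4) = (5.62×10¹²)^(1/4) = 1540 K.

T_eq ≈ 1540 K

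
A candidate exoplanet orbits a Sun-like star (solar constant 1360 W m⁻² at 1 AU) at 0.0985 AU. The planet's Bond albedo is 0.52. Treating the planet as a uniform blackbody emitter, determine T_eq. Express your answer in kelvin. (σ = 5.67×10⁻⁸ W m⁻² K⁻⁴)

Flux at 0.0985 AU: S = 1360/0.0985² = 1.40×10⁵ W m⁻².
Energy balance: absorbed = emitted ⇒ πR²·S(1−A) = 4πR²·σT_eq⁴, so T_eq⁴ = S(1−A)/(4σ).
T_eq = [1.40×10⁵ × 0.48 / (4 × 5.67×10⁻⁸)]^(1/4) = (2.97×10¹¹)^(1/4) = 738 K.

T_eq ≈ 738 K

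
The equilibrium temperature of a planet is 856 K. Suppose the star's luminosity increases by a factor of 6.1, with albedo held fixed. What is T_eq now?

T_eq ∝ L^(1/4) · d^(−1/2).
T′ = 856 × 6.1^(1/4) = 1350 K.

T_eq ≈ 1350 K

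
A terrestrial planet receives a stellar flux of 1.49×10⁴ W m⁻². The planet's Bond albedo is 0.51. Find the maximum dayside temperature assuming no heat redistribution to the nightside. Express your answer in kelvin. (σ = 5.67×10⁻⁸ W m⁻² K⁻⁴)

T_ss ≈ 599 K

With no redistribution each surface element balances locally: S(1−A) = σT⁴.
T = [1.49×10⁴ × 0.49 / 5.67×10⁻⁸]^(1/4) = (1.29×10¹¹)^(1/4) = 599 K.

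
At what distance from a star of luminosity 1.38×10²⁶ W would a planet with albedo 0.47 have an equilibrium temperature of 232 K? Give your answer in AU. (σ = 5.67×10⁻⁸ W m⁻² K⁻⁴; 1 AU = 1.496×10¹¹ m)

From T_eq⁴ = L(1−A)/(16πσd²): d = √[L(1−A)/(16πσT_eq⁴)].
d = √[1.38×10²⁶ × 0.53 / (16π × 5.67×10⁻⁸ × (232)⁴)] = 9.41×10¹⁰ m = 0.629 AU.

d ≈ 0.629 AU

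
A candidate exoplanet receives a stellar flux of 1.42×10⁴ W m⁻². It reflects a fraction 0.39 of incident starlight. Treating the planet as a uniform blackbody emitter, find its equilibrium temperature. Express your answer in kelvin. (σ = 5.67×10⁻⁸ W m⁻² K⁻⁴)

T_eq ≈ 442 K

Energy balance: absorbed = emitted ⇒ πR²·S(1−A) = 4πR²·σT_eq⁴, so T_eq⁴ = S(1−A)/(4σ).
T_eq = [1.42×10⁴ × 0.61 / (4 × 5.67×10⁻⁸)]^(1/4) = (3.82×10¹⁰)^(1/4) = 442 K.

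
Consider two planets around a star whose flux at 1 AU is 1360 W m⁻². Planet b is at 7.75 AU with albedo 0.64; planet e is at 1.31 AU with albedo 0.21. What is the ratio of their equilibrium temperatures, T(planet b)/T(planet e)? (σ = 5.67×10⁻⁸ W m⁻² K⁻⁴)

T_eq = [S₀(1−A)/(4σd²)]^(1/4), so T ∝ (1−A)^(1/4) / √d.
T₁ = [1360×0.36/(4×5.67×10⁻⁸×7.75²)]^(1/4) = 77.43 K.
T₂ = [1360×0.79/(4×5.67×10⁻⁸×1.31²)]^(1/4) = 229.22 K.

T₁/T₂ ≈ 0.338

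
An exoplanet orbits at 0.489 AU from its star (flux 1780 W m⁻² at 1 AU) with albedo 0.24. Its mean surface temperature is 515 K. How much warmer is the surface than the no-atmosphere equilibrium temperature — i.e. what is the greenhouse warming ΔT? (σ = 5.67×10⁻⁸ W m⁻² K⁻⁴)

S = 1780/0.489² = 7444 W m⁻².
T_eq = [S(1−A)/(4σ)]^(1/4) = [7444×0.76/(4×5.67×10⁻⁸)]^(1/4) = 397.4 K.
ΔT = T_surf − T_eq = 515 − 397.4.

ΔT ≈ 117.6 K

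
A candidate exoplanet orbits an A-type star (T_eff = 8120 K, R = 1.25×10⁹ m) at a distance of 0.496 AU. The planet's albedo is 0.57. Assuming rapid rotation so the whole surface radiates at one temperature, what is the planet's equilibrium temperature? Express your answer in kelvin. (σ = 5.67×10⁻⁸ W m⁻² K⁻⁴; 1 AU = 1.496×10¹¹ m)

d = 0.496 AU = 7.42×10¹⁰ m.
L = 4πR_⋆²σT_⋆⁴ = 4π(1.25×10⁹)² × 5.67×10⁻⁸ × (8120)⁴ = 4.84×10²⁷ W.
S = L/(4πd²) = 7.00×10⁴ W m⁻².
Energy balance: absorbed = emitted ⇒ πR²·S(1−A) = 4πR²·σT_eq⁴, so T_eq⁴ = S(1−A)/(4σ).
T_eq = [7.00×10⁴ × 0.43 / (4 × 5.67×10⁻⁸)]^(1/4) = (1.33×10¹¹)^(1/4) = 603 K.

T_eq ≈ 603 K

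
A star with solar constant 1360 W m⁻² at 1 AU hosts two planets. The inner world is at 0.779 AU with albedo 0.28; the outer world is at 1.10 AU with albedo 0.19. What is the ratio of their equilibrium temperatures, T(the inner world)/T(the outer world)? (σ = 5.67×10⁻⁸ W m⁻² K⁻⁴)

T_eq = [S₀(1−A)/(4σd²)]^(1/4), so T ∝ (1−A)^(1/4) / √d.
T₁ = [1360×0.72/(4×5.67×10⁻⁸×0.779²)]^(1/4) = 290.43 K.
T₂ = [1360×0.81/(4×5.67×10⁻⁸×1.10²)]^(1/4) = 251.71 K.

T₁/T₂ ≈ 1.154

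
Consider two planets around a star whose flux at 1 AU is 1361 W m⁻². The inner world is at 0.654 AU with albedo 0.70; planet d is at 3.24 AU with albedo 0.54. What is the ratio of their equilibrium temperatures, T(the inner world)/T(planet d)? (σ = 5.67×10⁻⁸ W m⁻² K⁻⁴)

T_eq = [S₀(1−A)/(4σd²)]^(1/4), so T ∝ (1−A)^(1/4) / √d.
T₁ = [1361×0.30/(4×5.67×10⁻⁸×0.654²)]^(1/4) = 254.71 K.
T₂ = [1361×0.46/(4×5.67×10⁻⁸×3.24²)]^(1/4) = 127.34 K.

T₁/T₂ ≈ 2.000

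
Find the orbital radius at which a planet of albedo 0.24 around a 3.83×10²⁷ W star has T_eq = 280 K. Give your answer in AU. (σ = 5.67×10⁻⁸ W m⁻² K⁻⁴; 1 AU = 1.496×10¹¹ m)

d ≈ 2.72 AU

From T_eq⁴ = L(1−A)/(16πσd²): d = √[L(1−A)/(16πσT_eq⁴)].
d = √[3.83×10²⁷ × 0.76 / (16π × 5.67×10⁻⁸ × (280)⁴)] = 4.08×10¹¹ m = 2.72 AU.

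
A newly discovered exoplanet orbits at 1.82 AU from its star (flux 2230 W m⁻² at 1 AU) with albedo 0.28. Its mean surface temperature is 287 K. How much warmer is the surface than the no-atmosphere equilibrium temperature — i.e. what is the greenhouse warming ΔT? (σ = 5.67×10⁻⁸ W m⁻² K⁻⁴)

S = 2230/1.82² = 673.2 W m⁻².
T_eq = [S(1−A)/(4σ)]^(1/4) = [673.2×0.72/(4×5.67×10⁻⁸)]^(1/4) = 215.0 K.
ΔT = T_surf − T_eq = 287 − 215.0.

ΔT ≈ 72.0 K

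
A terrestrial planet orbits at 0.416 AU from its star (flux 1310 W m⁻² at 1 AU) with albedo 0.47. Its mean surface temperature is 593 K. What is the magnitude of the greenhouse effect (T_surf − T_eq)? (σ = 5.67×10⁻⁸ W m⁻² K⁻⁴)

ΔT ≈ 228.3 K

S = 1310/0.416² = 7570 W m⁻².
T_eq = [S(1−A)/(4σ)]^(1/4) = [7570×0.53/(4×5.67×10⁻⁸)]^(1/4) = 364.7 K.
ΔT = T_surf − T_eq = 593 − 364.7.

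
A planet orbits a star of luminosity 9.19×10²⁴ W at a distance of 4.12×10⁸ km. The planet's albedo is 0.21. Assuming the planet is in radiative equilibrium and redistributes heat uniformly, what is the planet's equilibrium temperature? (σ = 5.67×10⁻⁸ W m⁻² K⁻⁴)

T_eq ≈ 62.2 K

d = 4.12×10⁸ km = 4.12×10¹¹ m.
Flux: S = L/(4πd²) = 9.19×10²⁴/(4π×(4.12×10¹¹)²) = 4.31 W m⁻².
Energy balance: absorbed = emitted ⇒ πR²·S(1−A) = 4πR²·σT_eq⁴, so T_eq⁴ = S(1−A)/(4σ).
T_eq = [4.31 × 0.79 / (4 × 5.67×10⁻⁸)]^(1/4) = (1.50×10⁷)^(1/4) = 62.2 K.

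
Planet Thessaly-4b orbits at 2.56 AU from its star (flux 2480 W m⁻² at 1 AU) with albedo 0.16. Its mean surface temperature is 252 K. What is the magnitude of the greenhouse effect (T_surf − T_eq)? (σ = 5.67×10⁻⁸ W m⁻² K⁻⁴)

ΔT ≈ 58.5 K

S = 2480/2.56² = 378.4 W m⁻².
T_eq = [S(1−A)/(4σ)]^(1/4) = [378.4×0.84/(4×5.67×10⁻⁸)]^(1/4) = 193.5 K.
ΔT = T_surf − T_eq = 252 − 193.5.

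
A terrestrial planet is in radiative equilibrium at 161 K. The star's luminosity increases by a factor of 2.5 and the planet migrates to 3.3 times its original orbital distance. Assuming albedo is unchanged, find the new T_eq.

T_eq ∝ L^(1/4) · d^(−1/2).
T′ = 161 × 2.5^(1/4) / 3.3^(1/2) = 111 K.

T_eq ≈ 111 K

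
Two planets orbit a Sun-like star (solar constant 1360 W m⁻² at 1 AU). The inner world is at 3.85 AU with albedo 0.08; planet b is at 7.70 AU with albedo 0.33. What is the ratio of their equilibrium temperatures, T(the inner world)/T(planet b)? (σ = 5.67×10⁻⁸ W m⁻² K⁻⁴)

T₁/T₂ ≈ 1.531

T_eq = [S₀(1−A)/(4σd²)]^(1/4), so T ∝ (1−A)^(1/4) / √d.
T₁ = [1360×0.92/(4×5.67×10⁻⁸×3.85²)]^(1/4) = 138.90 K.
T₂ = [1360×0.67/(4×5.67×10⁻⁸×7.70²)]^(1/4) = 90.73 K.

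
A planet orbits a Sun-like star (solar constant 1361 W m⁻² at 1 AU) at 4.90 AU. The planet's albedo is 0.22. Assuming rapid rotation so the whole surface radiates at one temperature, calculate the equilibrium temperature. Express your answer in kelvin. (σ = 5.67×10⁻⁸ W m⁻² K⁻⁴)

Flux at 4.90 AU: S = 1361/4.90² = 56.7 W m⁻².
Energy balance: absorbed = emitted ⇒ πR²·S(1−A) = 4πR²·σT_eq⁴, so T_eq⁴ = S(1−A)/(4σ).
T_eq = [56.7 × 0.78 / (4 × 5.67×10⁻⁸)]^(1/4) = (1.95×10⁸)^(1/4) = 118 K.

T_eq ≈ 118 K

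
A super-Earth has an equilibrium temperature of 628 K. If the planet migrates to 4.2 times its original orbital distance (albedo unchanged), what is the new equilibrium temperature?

T_eq ∝ L^(1/4) · d^(−1/2).
T′ = 628 / 4.2^(1/2) = 306 K.

T_eq ≈ 306 K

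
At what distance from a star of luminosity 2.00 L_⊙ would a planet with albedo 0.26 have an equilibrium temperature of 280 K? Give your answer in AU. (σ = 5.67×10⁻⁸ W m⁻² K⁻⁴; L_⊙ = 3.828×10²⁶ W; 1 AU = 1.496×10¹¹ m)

d ≈ 1.20 AU

L = 2.00 × 3.828×10²⁶ = 7.66×10²⁶ W.
From T_eq⁴ = L(1−A)/(16πσd²): d = √[L(1−A)/(16πσT_eq⁴)].
d = √[7.66×10²⁶ × 0.74 / (16π × 5.67×10⁻⁸ × (280)⁴)] = 1.80×10¹¹ m = 1.20 AU.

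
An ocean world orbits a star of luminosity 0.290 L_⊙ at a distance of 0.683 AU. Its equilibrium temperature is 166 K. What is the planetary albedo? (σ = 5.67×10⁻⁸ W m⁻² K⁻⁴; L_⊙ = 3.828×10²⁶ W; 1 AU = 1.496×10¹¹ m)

d = 0.683 AU = 1.02×10¹¹ m.
L = 0.290 × 3.828×10²⁶ = 1.11×10²⁶ W.
Flux: S = L/(4πd²) = 1.11×10²⁶/(4π×(1.02×10¹¹)²) = 846 W m⁻².
From T_eq⁴ = S(1−A)/(4σ): 1−A = 4σT_eq⁴/S.
1−A = 4 × 5.67×10⁻⁸ × (166)⁴ / 846 = 0.204.

A ≈ 0.80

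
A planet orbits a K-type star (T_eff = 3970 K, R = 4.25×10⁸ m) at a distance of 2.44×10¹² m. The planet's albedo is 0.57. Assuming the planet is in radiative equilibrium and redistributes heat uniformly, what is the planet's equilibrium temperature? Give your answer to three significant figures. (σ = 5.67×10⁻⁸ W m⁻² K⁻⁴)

L = 4πR_⋆²σT_⋆⁴ = 4π(4.25×10⁸)² × 5.67×10⁻⁸ × (3970)⁴ = 3.20×10²⁵ W.
S = L/(4πd²) = 0.427 W m⁻².
Energy balance: absorbed = emitted ⇒ πR²·S(1−A) = 4πR²·σT_eq⁴, so T_eq⁴ = S(1−A)/(4σ).
T_eq = [0.427 × 0.43 / (4 × 5.67×10⁻⁸)]^(1/4) = (8.10×10⁵)^(1/4) = 30.0 K.

T_eq ≈ 30.0 K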